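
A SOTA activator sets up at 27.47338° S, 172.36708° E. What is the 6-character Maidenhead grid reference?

RG62em

Add 180° to longitude and 90° to latitude: 352.3671, 62.5266.
Field: 352.3671/20 → 17 → R, 62.5266/10 → 6 → G; chars RG.
Square: 12.3671/2 → 6, 2.5266/1 → 2; chars 62.
Subsquare: 0.3671/0.0833333 → 4 → e, 0.5266/0.0416667 → 12 → m; chars em.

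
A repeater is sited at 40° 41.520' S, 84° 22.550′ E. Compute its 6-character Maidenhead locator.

NE29eh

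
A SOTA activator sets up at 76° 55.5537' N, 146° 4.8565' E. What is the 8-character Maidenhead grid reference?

QQ36aw92

Add 180° to longitude and 90° to latitude: 326.08094, 166.92589.
Field: 326.08094/20 → 16 → Q, 166.92589/10 → 16 → Q; chars QQ.
Square: 6.08094/2 → 3, 6.92589/1 → 6; chars 36.
Subsquare: 0.08094/0.0833333 → 0 → a, 0.92589/0.0416667 → 22 → w; chars aw.
Extended square: 0.08094/0.00833333 → 9, 0.00923/0.00416667 → 2; chars 92.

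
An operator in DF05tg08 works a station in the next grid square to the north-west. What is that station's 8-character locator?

DF05sg99

Longitude extended square 0; −1 → -1, wraps to 9, carry into subsquare.
Longitude subsquare t = 19; −1 → 18 = s.
Latitude extended square 8; +1 → 9.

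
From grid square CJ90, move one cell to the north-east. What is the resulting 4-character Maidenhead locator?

Longitude square 9; +1 → 10, wraps to 0, carry into field.
Longitude field C = 2; +1 → 3 = D.
Latitude square 0; +1 → 1.

DJ01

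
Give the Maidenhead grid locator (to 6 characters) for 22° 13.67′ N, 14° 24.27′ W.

IL22tf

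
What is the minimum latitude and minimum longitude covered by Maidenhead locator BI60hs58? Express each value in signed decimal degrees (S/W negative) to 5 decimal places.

Field B=1, I=8: +1·20° lon, +8·10° lat → SW at lon -160°, lat -10°.
Square 6, 0: +6·2° lon, +0·1° lat → SW at lon -148°, lat -10°.
Subsquare h=7, s=18: +7·0.0833333° lon, +18·0.0416667° lat → SW at lon -147.417°, lat -9.25°.
Extended square 5, 8: +5·0.00833333° lon, +8·0.00416667° lat → SW at lon -147.375°, lat -9.21667°.
latitude -9.21667, longitude -147.37500.

-9.21667, -147.37500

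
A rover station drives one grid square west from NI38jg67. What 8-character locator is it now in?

NI38jg57

Longitude extended square 6; −1 → 5.
The latitude characters are unchanged.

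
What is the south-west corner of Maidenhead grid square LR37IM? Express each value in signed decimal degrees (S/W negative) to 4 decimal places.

87.5000, 46.6667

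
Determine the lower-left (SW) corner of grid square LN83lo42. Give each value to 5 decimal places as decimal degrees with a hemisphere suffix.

Field L=11, N=13: +11·20° lon, +13·10° lat → SW at lon 40°, lat 40°.
Square 8, 3: +8·2° lon, +3·1° lat → SW at lon 56°, lat 43°.
Subsquare l=11, o=14: +11·0.0833333° lon, +14·0.0416667° lat → SW at lon 56.9167°, lat 43.5833°.
Extended square 4, 2: +4·0.00833333° lon, +2·0.00416667° lat → SW at lon 56.95°, lat 43.5917°.
latitude 43.59167° N, longitude 56.95000° E.

43.59167° N, 56.95000° E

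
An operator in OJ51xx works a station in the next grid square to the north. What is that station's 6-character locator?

OJ52xa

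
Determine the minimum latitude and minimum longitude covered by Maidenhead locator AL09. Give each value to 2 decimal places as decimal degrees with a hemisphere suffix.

Field A=0, L=11: +0·20° lon, +11·10° lat → SW at lon -180°, lat 20°.
Square 0, 9: +0·2° lon, +9·1° lat → SW at lon -180°, lat 29°.
latitude 29.00° N, longitude 180.00° W.

29.00° N, 180.00° W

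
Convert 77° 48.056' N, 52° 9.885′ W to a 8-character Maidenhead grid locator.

GQ37wt02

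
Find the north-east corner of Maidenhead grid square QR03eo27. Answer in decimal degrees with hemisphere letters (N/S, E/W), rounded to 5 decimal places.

83.61667° N, 140.35833° E

Field Q=16, R=17: +16·20° lon, +17·10° lat → SW at lon 140°, lat 80°.
Square 0, 3: +0·2° lon, +3·1° lat → SW at lon 140°, lat 83°.
Subsquare e=4, o=14: +4·0.0833333° lon, +14·0.0416667° lat → SW at lon 140.333°, lat 83.5833°.
Extended square 2, 7: +2·0.00833333° lon, +7·0.00416667° lat → SW at lon 140.35°, lat 83.6125°.
Cell spans 0.00833333° lon × 0.00416667° lat. NE corner is SW corner plus one full cell.
latitude 83.61667° N, longitude 140.35833° E.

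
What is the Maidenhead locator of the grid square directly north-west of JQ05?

IQ96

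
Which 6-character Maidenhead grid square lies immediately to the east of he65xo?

Longitude subsquare x = 23; +1 → 24, wraps to 0 = a, carry into square.
Longitude square 6; +1 → 7.
The latitude characters are unchanged.

HE75ao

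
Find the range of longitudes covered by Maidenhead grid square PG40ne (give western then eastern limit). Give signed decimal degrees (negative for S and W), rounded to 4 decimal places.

129.0833, 129.1667

Field P=15, G=6: +15·20° lon, +6·10° lat → SW at lon 120°, lat -30°.
Square 4, 0: +4·2° lon, +0·1° lat → SW at lon 128°, lat -30°.
Subsquare n=13, e=4: +13·0.0833333° lon, +4·0.0416667° lat → SW at lon 129.083°, lat -29.8333°.
Cell spans 0.0833333° lon × 0.0416667° lat.
west 129.0833, east 129.1667.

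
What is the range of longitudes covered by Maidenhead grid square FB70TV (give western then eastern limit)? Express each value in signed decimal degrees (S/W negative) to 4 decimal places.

-64.4167, -64.3333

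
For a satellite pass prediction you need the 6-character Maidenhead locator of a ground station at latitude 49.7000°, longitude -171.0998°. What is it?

Offset from 180°W / 90°S: lon 8.9002°, lat 139.7000°.
Field (20°×10°, letters A–R): lon ⌊8.9002/20⌋ = 0 → A; lat ⌊139.7000/10⌋ = 13 → N.
Square (2°×1°, digits 0–9): lon ⌊8.9002/2⌋ = 4; lat ⌊9.7000/1⌋ = 9.
Subsquare (5′×2.5′, letters a–x): lon ⌊0.9002/0.0833333⌋ = 10 → k; lat ⌊0.7000/0.0416667⌋ = 16 → q.

AN49kq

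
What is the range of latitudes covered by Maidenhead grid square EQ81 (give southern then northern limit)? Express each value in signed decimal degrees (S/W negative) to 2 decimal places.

Field E=4, Q=16: +4·20° lon, +16·10° lat → SW at lon -100°, lat 70°.
Square 8, 1: +8·2° lon, +1·1° lat → SW at lon -84°, lat 71°.
Cell spans 2° lon × 1° lat.
south 71.00, north 72.00.

71.00, 72.00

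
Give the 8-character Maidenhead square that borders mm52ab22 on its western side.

MM52ab12

Longitude extended square 2; −1 → 1.
The latitude characters are unchanged.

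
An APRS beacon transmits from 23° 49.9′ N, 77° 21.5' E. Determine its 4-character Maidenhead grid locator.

ML83

Shift to the Maidenhead origin (180°W, 90°S): lon 257.36, lat 113.83.
Field: 257.36/20 → 12 → M, 113.83/10 → 11 → L; chars ML.
Square: 17.36/2 → 8, 3.83/1 → 3; chars 83.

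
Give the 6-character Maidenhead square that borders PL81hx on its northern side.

PL82ha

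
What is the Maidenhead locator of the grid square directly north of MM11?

Latitude square 1; +1 → 2.
The longitude characters are unchanged.

MM12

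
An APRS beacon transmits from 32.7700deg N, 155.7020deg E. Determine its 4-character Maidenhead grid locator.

Offset from 180°W / 90°S: lon 335.70°, lat 122.77°.
Field: lon ⌊335.70/20⌋ = 16 → Q; lat ⌊122.77/10⌋ = 12 → M.
Square: lon ⌊15.70/2⌋ = 7; lat ⌊2.77/1⌋ = 2.

QM72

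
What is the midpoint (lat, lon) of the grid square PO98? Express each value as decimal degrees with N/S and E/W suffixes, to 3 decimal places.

58.500° N, 139.000° E

Field P=15, O=14: +15·20° lon, +14·10° lat → SW at lon 120°, lat 50°.
Square 9, 8: +9·2° lon, +8·1° lat → SW at lon 138°, lat 58°.
Cell spans 2° lon × 1° lat. Centre is SW corner plus half of each.
latitude 58.500° N, longitude 139.000° E.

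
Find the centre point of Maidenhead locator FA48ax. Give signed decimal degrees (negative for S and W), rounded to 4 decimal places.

Field F=5, A=0: +5·20° lon, +0·10° lat → SW at lon -80°, lat -90°.
Square 4, 8: +4·2° lon, +8·1° lat → SW at lon -72°, lat -82°.
Subsquare a=0, x=23: +0·0.0833333° lon, +23·0.0416667° lat → SW at lon -72°, lat -81.0417°.
Cell spans 0.0833333° lon × 0.0416667° lat. Centre is SW corner plus half of each.
latitude -81.0208, longitude -71.9583.

-81.0208, -71.9583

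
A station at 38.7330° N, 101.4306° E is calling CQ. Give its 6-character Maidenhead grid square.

OM08rr

Add 180° to longitude and 90° to latitude: 281.4306, 128.7330.
Field: 281.4306/20 → 14 → O, 128.7330/10 → 12 → M; chars OM.
Square: 1.4306/2 → 0, 8.7330/1 → 8; chars 08.
Subsquare: 1.4306/0.0833333 → 17 → r, 0.7330/0.0416667 → 17 → r; chars rr.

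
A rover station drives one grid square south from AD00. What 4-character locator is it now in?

Latitude square 0; −1 → -1, wraps to 9, carry into field.
Latitude field D = 3; −1 → 2 = C.
The longitude characters are unchanged.

AC09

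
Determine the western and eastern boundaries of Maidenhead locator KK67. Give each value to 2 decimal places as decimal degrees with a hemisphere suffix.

32.00° E, 34.00° E

Field K=10, K=10: +10·20° lon, +10·10° lat → SW at lon 20°, lat 10°.
Square 6, 7: +6·2° lon, +7·1° lat → SW at lon 32°, lat 17°.
Cell spans 2° lon × 1° lat.
west 32.00° E, east 34.00° E.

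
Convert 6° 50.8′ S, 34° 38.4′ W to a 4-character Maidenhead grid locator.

Shift to the Maidenhead origin (180°W, 90°S): lon 145.36, lat 83.15.
Field: 145.36/20 → 7 → H, 83.15/10 → 8 → I; chars HI.
Square: 5.36/2 → 2, 3.15/1 → 3; chars 23.

HI23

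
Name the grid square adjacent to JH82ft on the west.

Longitude subsquare f = 5; −1 → 4 = e.
The latitude characters are unchanged.

JH82et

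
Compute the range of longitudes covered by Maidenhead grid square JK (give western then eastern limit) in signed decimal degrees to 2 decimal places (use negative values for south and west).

Field J=9, K=10: +9·20° lon, +10·10° lat → SW at lon 0°, lat 10°.
Cell spans 20° lon × 10° lat.
west 0.00, east 20.00.

0.00, 20.00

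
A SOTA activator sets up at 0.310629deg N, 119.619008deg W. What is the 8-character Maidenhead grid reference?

DJ00eh54

Add 180° to longitude and 90° to latitude: 60.38099, 90.31063.
Field: 60.38099/20 → 3 → D, 90.31063/10 → 9 → J; chars DJ.
Square: 0.38099/2 → 0, 0.31063/1 → 0; chars 00.
Subsquare: 0.38099/0.0833333 → 4 → e, 0.31063/0.0416667 → 7 → h; chars eh.
Extended square: 0.04766/0.00833333 → 5, 0.01896/0.00416667 → 4; chars 54.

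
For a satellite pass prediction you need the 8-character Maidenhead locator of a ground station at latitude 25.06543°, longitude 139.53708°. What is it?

PL95sb45

Add 180° to longitude and 90° to latitude: 319.53708, 115.06543.
Field: lon ⌊319.53708/20⌋ = 15 → P; lat ⌊115.06543/10⌋ = 11 → L.
Square: lon ⌊19.53708/2⌋ = 9; lat ⌊5.06543/1⌋ = 5.
Subsquare: lon ⌊1.53708/0.0833333⌋ = 18 → s; lat ⌊0.06543/0.0416667⌋ = 1 → b.
Extended square: lon ⌊0.03708/0.00833333⌋ = 4; lat ⌊0.02376/0.00416667⌋ = 5.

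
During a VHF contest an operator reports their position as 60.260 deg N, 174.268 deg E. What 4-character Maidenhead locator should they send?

RP70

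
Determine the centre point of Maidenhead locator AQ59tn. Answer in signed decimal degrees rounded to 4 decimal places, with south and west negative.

79.5625, -168.3750

Field A=0, Q=16: +0·20° lon, +16·10° lat → SW at lon -180°, lat 70°.
Square 5, 9: +5·2° lon, +9·1° lat → SW at lon -170°, lat 79°.
Subsquare t=19, n=13: +19·0.0833333° lon, +13·0.0416667° lat → SW at lon -168.417°, lat 79.5417°.
Cell spans 0.0833333° lon × 0.0416667° lat. Centre is SW corner plus half of each.
latitude 79.5625, longitude -168.3750.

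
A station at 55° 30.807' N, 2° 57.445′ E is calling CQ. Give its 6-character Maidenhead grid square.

Shift to the Maidenhead origin (180°W, 90°S): lon 182.9574, lat 145.5135.
Field: 182.9574/20 → 9 → J, 145.5135/10 → 14 → O; chars JO.
Square: 2.9574/2 → 1, 5.5135/1 → 5; chars 15.
Subsquare: 0.9574/0.0833333 → 11 → l, 0.5135/0.0416667 → 12 → m; chars lm.

JO15lm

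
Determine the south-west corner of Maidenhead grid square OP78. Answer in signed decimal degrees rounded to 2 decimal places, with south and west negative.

Field O=14, P=15: +14·20° lon, +15·10° lat → SW at lon 100°, lat 60°.
Square 7, 8: +7·2° lon, +8·1° lat → SW at lon 114°, lat 68°.
latitude 68.00, longitude 114.00.

68.00, 114.00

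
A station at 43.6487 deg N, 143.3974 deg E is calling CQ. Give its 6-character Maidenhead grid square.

QN13qp

Add 180° to longitude and 90° to latitude: 323.3974, 133.6487.
Field: 323.3974/20 → 16 → Q, 133.6487/10 → 13 → N; chars QN.
Square: 3.3974/2 → 1, 3.6487/1 → 3; chars 13.
Subsquare: 1.3974/0.0833333 → 16 → q, 0.6487/0.0416667 → 15 → p; chars qp.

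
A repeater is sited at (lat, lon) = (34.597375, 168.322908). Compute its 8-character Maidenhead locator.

Shift to the Maidenhead origin (180°W, 90°S): lon 348.32291, lat 124.59737.
Field: lon ⌊348.32291/20⌋ = 17 → R; lat ⌊124.59737/10⌋ = 12 → M.
Square: lon ⌊8.32291/2⌋ = 4; lat ⌊4.59737/1⌋ = 4.
Subsquare: lon ⌊0.32291/0.0833333⌋ = 3 → d; lat ⌊0.59737/0.0416667⌋ = 14 → o.
Extended square: lon ⌊0.07291/0.00833333⌋ = 8; lat ⌊0.01404/0.00416667⌋ = 3.

RM44do83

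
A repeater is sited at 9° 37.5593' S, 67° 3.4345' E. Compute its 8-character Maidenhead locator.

MI30mi69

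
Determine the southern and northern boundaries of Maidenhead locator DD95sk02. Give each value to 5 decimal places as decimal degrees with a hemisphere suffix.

54.57500° S, 54.57083° S

Field D=3, D=3: +3·20° lon, +3·10° lat → SW at lon -120°, lat -60°.
Square 9, 5: +9·2° lon, +5·1° lat → SW at lon -102°, lat -55°.
Subsquare s=18, k=10: +18·0.0833333° lon, +10·0.0416667° lat → SW at lon -100.5°, lat -54.5833°.
Extended square 0, 2: +0·0.00833333° lon, +2·0.00416667° lat → SW at lon -100.5°, lat -54.575°.
Cell spans 0.00833333° lon × 0.00416667° lat.
south 54.57500° S, north 54.57083° S.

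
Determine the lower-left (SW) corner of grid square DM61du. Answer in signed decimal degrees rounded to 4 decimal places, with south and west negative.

31.8333, -107.7500

Field D=3, M=12: +3·20° lon, +12·10° lat → SW at lon -120°, lat 30°.
Square 6, 1: +6·2° lon, +1·1° lat → SW at lon -108°, lat 31°.
Subsquare d=3, u=20: +3·0.0833333° lon, +20·0.0416667° lat → SW at lon -107.75°, lat 31.8333°.
latitude 31.8333, longitude -107.7500.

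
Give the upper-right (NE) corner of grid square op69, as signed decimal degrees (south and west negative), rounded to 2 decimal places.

Field O=14, P=15: +14·20° lon, +15·10° lat → SW at lon 100°, lat 60°.
Square 6, 9: +6·2° lon, +9·1° lat → SW at lon 112°, lat 69°.
Cell spans 2° lon × 1° lat. NE corner is SW corner plus one full cell.
latitude 70.00, longitude 114.00.

70.00, 114.00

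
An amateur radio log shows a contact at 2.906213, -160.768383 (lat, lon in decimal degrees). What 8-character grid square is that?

AJ92ov77

Shift to the Maidenhead origin (180°W, 90°S): lon 19.23162, lat 92.90621.
Field: lon ⌊19.23162/20⌋ = 0 → A; lat ⌊92.90621/10⌋ = 9 → J.
Square: lon ⌊19.23162/2⌋ = 9; lat ⌊2.90621/1⌋ = 2.
Subsquare: lon ⌊1.23162/0.0833333⌋ = 14 → o; lat ⌊0.90621/0.0416667⌋ = 21 → v.
Extended square: lon ⌊0.06495/0.00833333⌋ = 7; lat ⌊0.03121/0.00416667⌋ = 7.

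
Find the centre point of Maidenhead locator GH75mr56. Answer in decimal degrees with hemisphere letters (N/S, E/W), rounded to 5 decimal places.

14.26458° S, 44.95417° W

Field G=6, H=7: +6·20° lon, +7·10° lat → SW at lon -60°, lat -20°.
Square 7, 5: +7·2° lon, +5·1° lat → SW at lon -46°, lat -15°.
Subsquare m=12, r=17: +12·0.0833333° lon, +17·0.0416667° lat → SW at lon -45°, lat -14.2917°.
Extended square 5, 6: +5·0.00833333° lon, +6·0.00416667° lat → SW at lon -44.9583°, lat -14.2667°.
Cell spans 0.00833333° lon × 0.00416667° lat. Centre is SW corner plus half of each.
latitude 14.26458° S, longitude 44.95417° W.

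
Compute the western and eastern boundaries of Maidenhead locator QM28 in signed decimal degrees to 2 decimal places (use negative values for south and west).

Field Q=16, M=12: +16·20° lon, +12·10° lat → SW at lon 140°, lat 30°.
Square 2, 8: +2·2° lon, +8·1° lat → SW at lon 144°, lat 38°.
Cell spans 2° lon × 1° lat.
west 144.00, east 146.00.

144.00, 146.00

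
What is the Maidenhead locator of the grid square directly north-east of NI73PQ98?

Longitude extended square 9; +1 → 10, wraps to 0, carry into subsquare.
Longitude subsquare p = 15; +1 → 16 = q.
Latitude extended square 8; +1 → 9.

NI73qq09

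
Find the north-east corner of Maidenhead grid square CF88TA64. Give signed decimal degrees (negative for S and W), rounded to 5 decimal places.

Field C=2, F=5: +2·20° lon, +5·10° lat → SW at lon -140°, lat -40°.
Square 8, 8: +8·2° lon, +8·1° lat → SW at lon -124°, lat -32°.
Subsquare t=19, a=0: +19·0.0833333° lon, +0·0.0416667° lat → SW at lon -122.417°, lat -32°.
Extended square 6, 4: +6·0.00833333° lon, +4·0.00416667° lat → SW at lon -122.367°, lat -31.9833°.
Cell spans 0.00833333° lon × 0.00416667° lat. NE corner is SW corner plus one full cell.
latitude -31.97917, longitude -122.35833.

-31.97917, -122.35833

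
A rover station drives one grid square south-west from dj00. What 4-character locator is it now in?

Longitude square 0; −1 → -1, wraps to 9, carry into field.
Longitude field D = 3; −1 → 2 = C.
Latitude square 0; −1 → -1, wraps to 9, carry into field.
Latitude field J = 9; −1 → 8 = I.

CI99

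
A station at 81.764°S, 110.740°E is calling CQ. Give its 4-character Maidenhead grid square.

OA58

Shift to the Maidenhead origin (180°W, 90°S): lon 290.74, lat 8.24.
Field: 290.74/20 → 14 → O, 8.24/10 → 0 → A; chars OA.
Square: 10.74/2 → 5, 8.24/1 → 8; chars 58.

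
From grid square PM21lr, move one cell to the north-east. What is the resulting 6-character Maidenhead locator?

PM21ms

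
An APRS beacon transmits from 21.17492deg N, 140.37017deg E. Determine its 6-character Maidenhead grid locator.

QL01ee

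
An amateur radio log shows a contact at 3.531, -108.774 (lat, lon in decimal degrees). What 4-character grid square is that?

DJ53

Add 180° to longitude and 90° to latitude: 71.23, 93.53.
Field (20°×10°, letters A–R): lon ⌊71.23/20⌋ = 3 → D; lat ⌊93.53/10⌋ = 9 → J.
Square (2°×1°, digits 0–9): lon ⌊11.23/2⌋ = 5; lat ⌊3.53/1⌋ = 3.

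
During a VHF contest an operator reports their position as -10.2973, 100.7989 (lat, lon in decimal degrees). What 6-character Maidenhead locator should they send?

OH09jq

Add 180° to longitude and 90° to latitude: 280.7989, 79.7027.
Field: 280.7989/20 → 14 → O, 79.7027/10 → 7 → H; chars OH.
Square: 0.7989/2 → 0, 9.7027/1 → 9; chars 09.
Subsquare: 0.7989/0.0833333 → 9 → j, 0.7027/0.0416667 → 16 → q; chars jq.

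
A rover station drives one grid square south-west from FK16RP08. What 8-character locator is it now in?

FK16qp97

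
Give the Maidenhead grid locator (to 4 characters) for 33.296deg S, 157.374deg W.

BF16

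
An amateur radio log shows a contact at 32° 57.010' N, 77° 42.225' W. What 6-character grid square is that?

Add 180° to longitude and 90° to latitude: 102.2963, 122.9502.
Field (20°×10°, letters A–R): lon ⌊102.2963/20⌋ = 5 → F; lat ⌊122.9502/10⌋ = 12 → M.
Square (2°×1°, digits 0–9): lon ⌊2.2963/2⌋ = 1; lat ⌊2.9502/1⌋ = 2.
Subsquare (5′×2.5′, letters a–x): lon ⌊0.2963/0.0833333⌋ = 3 → d; lat ⌊0.9502/0.0416667⌋ = 22 → w.

FM12dw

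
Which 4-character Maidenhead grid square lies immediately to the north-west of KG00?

Longitude square 0; −1 → -1, wraps to 9, carry into field.
Longitude field K = 10; −1 → 9 = J.
Latitude square 0; +1 → 1.

JG91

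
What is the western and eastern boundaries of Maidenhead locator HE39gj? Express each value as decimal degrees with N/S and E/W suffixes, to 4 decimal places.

Field H=7, E=4: +7·20° lon, +4·10° lat → SW at lon -40°, lat -50°.
Square 3, 9: +3·2° lon, +9·1° lat → SW at lon -34°, lat -41°.
Subsquare g=6, j=9: +6·0.0833333° lon, +9·0.0416667° lat → SW at lon -33.5°, lat -40.625°.
Cell spans 0.0833333° lon × 0.0416667° lat.
west 33.5000° W, east 33.4167° W.

33.5000° W, 33.4167° W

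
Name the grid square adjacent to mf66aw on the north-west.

MF56xx

Longitude subsquare a = 0; −1 → -1, wraps to 23 = x, carry into square.
Longitude square 6; −1 → 5.
Latitude subsquare w = 22; +1 → 23 = x.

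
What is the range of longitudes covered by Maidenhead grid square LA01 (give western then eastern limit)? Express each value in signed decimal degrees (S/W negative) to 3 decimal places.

40.000, 42.000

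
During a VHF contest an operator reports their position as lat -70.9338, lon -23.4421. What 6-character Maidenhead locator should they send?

HB89gb

Offset from 180°W / 90°S: lon 156.5579°, lat 19.0662°.
Field (20°×10°, letters A–R): 156.5579/20 → 7 → H, 19.0662/10 → 1 → B; chars HB.
Square (2°×1°, digits 0–9): 16.5579/2 → 8, 9.0662/1 → 9; chars 89.
Subsquare (5′×2.5′, letters a–x): 0.5579/0.0833333 → 6 → g, 0.0662/0.0416667 → 1 → b; chars gb.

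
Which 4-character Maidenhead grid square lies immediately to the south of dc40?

DB49

Latitude square 0; −1 → -1, wraps to 9, carry into field.
Latitude field C = 2; −1 → 1 = B.
The longitude characters are unchanged.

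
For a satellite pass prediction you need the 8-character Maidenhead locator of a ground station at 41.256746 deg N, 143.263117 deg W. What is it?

Shift to the Maidenhead origin (180°W, 90°S): lon 36.73688, lat 131.25675.
Field (20°×10°, letters A–R): lon ⌊36.73688/20⌋ = 1 → B; lat ⌊131.25675/10⌋ = 13 → N.
Square (2°×1°, digits 0–9): lon ⌊16.73688/2⌋ = 8; lat ⌊1.25675/1⌋ = 1.
Subsquare (5′×2.5′, letters a–x): lon ⌊0.73688/0.0833333⌋ = 8 → i; lat ⌊0.25675/0.0416667⌋ = 6 → g.
Extended square (30″×15″, digits 0–9): lon ⌊0.07022/0.00833333⌋ = 8; lat ⌊0.00675/0.00416667⌋ = 1.

BN81ig81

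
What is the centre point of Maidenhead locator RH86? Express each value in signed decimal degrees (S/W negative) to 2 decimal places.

-13.50, 177.00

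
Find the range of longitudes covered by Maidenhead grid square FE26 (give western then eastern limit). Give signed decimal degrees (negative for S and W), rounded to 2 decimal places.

-76.00, -74.00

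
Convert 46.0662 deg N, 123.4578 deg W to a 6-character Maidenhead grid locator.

Offset from 180°W / 90°S: lon 56.5422°, lat 136.0662°.
Field (20°×10°, letters A–R): 56.5422/20 → 2 → C, 136.0662/10 → 13 → N; chars CN.
Square (2°×1°, digits 0–9): 16.5422/2 → 8, 6.0662/1 → 6; chars 86.
Subsquare (5′×2.5′, letters a–x): 0.5422/0.0833333 → 6 → g, 0.0662/0.0416667 → 1 → b; chars gb.

CN86gb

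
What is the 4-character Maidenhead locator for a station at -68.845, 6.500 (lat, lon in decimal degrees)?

Offset from 180°W / 90°S: lon 186.50°, lat 21.16°.
Field (20°×10°, letters A–R): lon ⌊186.50/20⌋ = 9 → J; lat ⌊21.16/10⌋ = 2 → C.
Square (2°×1°, digits 0–9): lon ⌊6.50/2⌋ = 3; lat ⌊1.16/1⌋ = 1.

JC31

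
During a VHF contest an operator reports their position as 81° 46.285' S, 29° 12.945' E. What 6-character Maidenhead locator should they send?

KA48of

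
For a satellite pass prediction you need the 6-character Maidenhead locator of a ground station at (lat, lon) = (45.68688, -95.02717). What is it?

EN25lq

Add 180° to longitude and 90° to latitude: 84.9728, 135.6869.
Field: 84.9728/20 → 4 → E, 135.6869/10 → 13 → N; chars EN.
Square: 4.9728/2 → 2, 5.6869/1 → 5; chars 25.
Subsquare: 0.9728/0.0833333 → 11 → l, 0.6869/0.0416667 → 16 → q; chars lq.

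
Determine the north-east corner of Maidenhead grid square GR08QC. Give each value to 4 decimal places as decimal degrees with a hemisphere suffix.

Field G=6, R=17: +6·20° lon, +17·10° lat → SW at lon -60°, lat 80°.
Square 0, 8: +0·2° lon, +8·1° lat → SW at lon -60°, lat 88°.
Subsquare q=16, c=2: +16·0.0833333° lon, +2·0.0416667° lat → SW at lon -58.6667°, lat 88.0833°.
Cell spans 0.0833333° lon × 0.0416667° lat. NE corner is SW corner plus one full cell.
latitude 88.1250° N, longitude 58.5833° W.

88.1250° N, 58.5833° W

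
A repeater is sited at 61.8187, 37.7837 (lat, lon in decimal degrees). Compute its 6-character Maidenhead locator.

KP81vt

Shift to the Maidenhead origin (180°W, 90°S): lon 217.7837, lat 151.8187.
Field: 217.7837/20 → 10 → K, 151.8187/10 → 15 → P; chars KP.
Square: 17.7837/2 → 8, 1.8187/1 → 1; chars 81.
Subsquare: 1.7837/0.0833333 → 21 → v, 0.8187/0.0416667 → 19 → t; chars vt.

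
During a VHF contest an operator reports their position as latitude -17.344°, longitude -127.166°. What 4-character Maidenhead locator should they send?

Add 180° to longitude and 90° to latitude: 52.83, 72.66.
Field (20°×10°, letters A–R): 52.83/20 → 2 → C, 72.66/10 → 7 → H; chars CH.
Square (2°×1°, digits 0–9): 12.83/2 → 6, 2.66/1 → 2; chars 62.

CH62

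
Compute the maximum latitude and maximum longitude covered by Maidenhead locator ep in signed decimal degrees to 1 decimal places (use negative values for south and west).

Field E=4, P=15: +4·20° lon, +15·10° lat → SW at lon -100°, lat 60°.
Cell spans 20° lon × 10° lat. NE corner is SW corner plus one full cell.
latitude 70.0, longitude -80.0.

70.0, -80.0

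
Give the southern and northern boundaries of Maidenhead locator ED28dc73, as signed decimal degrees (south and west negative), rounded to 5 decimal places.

-51.90417, -51.90000

Field E=4, D=3: +4·20° lon, +3·10° lat → SW at lon -100°, lat -60°.
Square 2, 8: +2·2° lon, +8·1° lat → SW at lon -96°, lat -52°.
Subsquare d=3, c=2: +3·0.0833333° lon, +2·0.0416667° lat → SW at lon -95.75°, lat -51.9167°.
Extended square 7, 3: +7·0.00833333° lon, +3·0.00416667° lat → SW at lon -95.6917°, lat -51.9042°.
Cell spans 0.00833333° lon × 0.00416667° lat.
south -51.90417, north -51.90000.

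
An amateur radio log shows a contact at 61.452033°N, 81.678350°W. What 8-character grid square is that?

Add 180° to longitude and 90° to latitude: 98.32165, 151.45203.
Field: lon ⌊98.32165/20⌋ = 4 → E; lat ⌊151.45203/10⌋ = 15 → P.
Square: lon ⌊18.32165/2⌋ = 9; lat ⌊1.45203/1⌋ = 1.
Subsquare: lon ⌊0.32165/0.0833333⌋ = 3 → d; lat ⌊0.45203/0.0416667⌋ = 10 → k.
Extended square: lon ⌊0.07165/0.00833333⌋ = 8; lat ⌊0.03537/0.00416667⌋ = 8.

EP91dk88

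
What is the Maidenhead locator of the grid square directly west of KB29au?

KB19xu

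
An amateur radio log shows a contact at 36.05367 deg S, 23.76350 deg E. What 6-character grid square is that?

KF13vw

Add 180° to longitude and 90° to latitude: 203.7635, 53.9463.
Field: lon ⌊203.7635/20⌋ = 10 → K; lat ⌊53.9463/10⌋ = 5 → F.
Square: lon ⌊3.7635/2⌋ = 1; lat ⌊3.9463/1⌋ = 3.
Subsquare: lon ⌊1.7635/0.0833333⌋ = 21 → v; lat ⌊0.9463/0.0416667⌋ = 22 → w.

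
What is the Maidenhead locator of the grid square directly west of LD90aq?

LD80xq

Longitude subsquare a = 0; −1 → -1, wraps to 23 = x, carry into square.
Longitude square 9; −1 → 8.
The latitude characters are unchanged.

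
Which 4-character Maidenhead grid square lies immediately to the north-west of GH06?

FH97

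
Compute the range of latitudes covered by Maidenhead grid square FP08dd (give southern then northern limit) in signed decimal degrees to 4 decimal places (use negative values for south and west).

68.1250, 68.1667

Field F=5, P=15: +5·20° lon, +15·10° lat → SW at lon -80°, lat 60°.
Square 0, 8: +0·2° lon, +8·1° lat → SW at lon -80°, lat 68°.
Subsquare d=3, d=3: +3·0.0833333° lon, +3·0.0416667° lat → SW at lon -79.75°, lat 68.125°.
Cell spans 0.0833333° lon × 0.0416667° lat.
south 68.1250, north 68.1667.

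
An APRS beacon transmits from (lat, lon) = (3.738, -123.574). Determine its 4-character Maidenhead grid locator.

CJ83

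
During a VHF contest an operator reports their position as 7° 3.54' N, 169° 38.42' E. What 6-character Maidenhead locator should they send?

Add 180° to longitude and 90° to latitude: 349.6403, 97.0590.
Field: lon ⌊349.6403/20⌋ = 17 → R; lat ⌊97.0590/10⌋ = 9 → J.
Square: lon ⌊9.6403/2⌋ = 4; lat ⌊7.0590/1⌋ = 7.
Subsquare: lon ⌊1.6403/0.0833333⌋ = 19 → t; lat ⌊0.0590/0.0416667⌋ = 1 → b.

RJ47tb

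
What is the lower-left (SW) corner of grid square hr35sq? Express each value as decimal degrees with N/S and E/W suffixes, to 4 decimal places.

85.6667° N, 32.5000° W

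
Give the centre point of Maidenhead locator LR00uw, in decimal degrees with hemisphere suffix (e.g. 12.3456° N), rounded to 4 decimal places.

80.9375° N, 41.7083° E

Field L=11, R=17: +11·20° lon, +17·10° lat → SW at lon 40°, lat 80°.
Square 0, 0: +0·2° lon, +0·1° lat → SW at lon 40°, lat 80°.
Subsquare u=20, w=22: +20·0.0833333° lon, +22·0.0416667° lat → SW at lon 41.6667°, lat 80.9167°.
Cell spans 0.0833333° lon × 0.0416667° lat. Centre is SW corner plus half of each.
latitude 80.9375° N, longitude 41.7083° E.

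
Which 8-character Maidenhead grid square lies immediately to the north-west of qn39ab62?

Longitude extended square 6; −1 → 5.
Latitude extended square 2; +1 → 3.

QN39ab53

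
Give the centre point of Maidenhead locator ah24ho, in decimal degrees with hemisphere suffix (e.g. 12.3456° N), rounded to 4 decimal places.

15.3958° S, 175.3750° W

Field A=0, H=7: +0·20° lon, +7·10° lat → SW at lon -180°, lat -20°.
Square 2, 4: +2·2° lon, +4·1° lat → SW at lon -176°, lat -16°.
Subsquare h=7, o=14: +7·0.0833333° lon, +14·0.0416667° lat → SW at lon -175.417°, lat -15.4167°.
Cell spans 0.0833333° lon × 0.0416667° lat. Centre is SW corner plus half of each.
latitude 15.3958° S, longitude 175.3750° W.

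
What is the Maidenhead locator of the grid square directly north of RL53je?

Latitude subsquare e = 4; +1 → 5 = f.
The longitude characters are unchanged.

RL53jf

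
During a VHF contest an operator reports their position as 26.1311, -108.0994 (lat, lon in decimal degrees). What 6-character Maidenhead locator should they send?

DL56wd

Offset from 180°W / 90°S: lon 71.9006°, lat 116.1311°.
Field: lon ⌊71.9006/20⌋ = 3 → D; lat ⌊116.1311/10⌋ = 11 → L.
Square: lon ⌊11.9006/2⌋ = 5; lat ⌊6.1311/1⌋ = 6.
Subsquare: lon ⌊1.9006/0.0833333⌋ = 22 → w; lat ⌊0.1311/0.0416667⌋ = 3 → d.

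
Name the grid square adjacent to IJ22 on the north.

Latitude square 2; +1 → 3.
The longitude characters are unchanged.

IJ23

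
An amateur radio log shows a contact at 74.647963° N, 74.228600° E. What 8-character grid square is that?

MQ74cp75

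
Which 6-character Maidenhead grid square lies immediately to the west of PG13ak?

PG03xk

Longitude subsquare a = 0; −1 → -1, wraps to 23 = x, carry into square.
Longitude square 1; −1 → 0.
The latitude characters are unchanged.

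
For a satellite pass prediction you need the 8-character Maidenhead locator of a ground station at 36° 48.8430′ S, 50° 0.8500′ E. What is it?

LF53ae14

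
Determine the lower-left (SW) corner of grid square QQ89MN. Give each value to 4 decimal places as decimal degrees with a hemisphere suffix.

79.5417° N, 157.0000° E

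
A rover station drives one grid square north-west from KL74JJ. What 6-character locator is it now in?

Longitude subsquare j = 9; −1 → 8 = i.
Latitude subsquare j = 9; +1 → 10 = k.

KL74ik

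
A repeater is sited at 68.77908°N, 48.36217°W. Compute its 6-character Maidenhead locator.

Shift to the Maidenhead origin (180°W, 90°S): lon 131.6378, lat 158.7791.
Field: 131.6378/20 → 6 → G, 158.7791/10 → 15 → P; chars GP.
Square: 11.6378/2 → 5, 8.7791/1 → 8; chars 58.
Subsquare: 1.6378/0.0833333 → 19 → t, 0.7791/0.0416667 → 18 → s; chars ts.

GP58ts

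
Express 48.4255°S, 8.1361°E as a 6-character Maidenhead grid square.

Add 180° to longitude and 90° to latitude: 188.1361, 41.5745.
Field (20°×10°, letters A–R): lon ⌊188.1361/20⌋ = 9 → J; lat ⌊41.5745/10⌋ = 4 → E.
Square (2°×1°, digits 0–9): lon ⌊8.1361/2⌋ = 4; lat ⌊1.5745/1⌋ = 1.
Subsquare (5′×2.5′, letters a–x): lon ⌊0.1361/0.0833333⌋ = 1 → b; lat ⌊0.5745/0.0416667⌋ = 13 → n.

JE41bn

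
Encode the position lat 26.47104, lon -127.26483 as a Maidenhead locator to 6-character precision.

Shift to the Maidenhead origin (180°W, 90°S): lon 52.7352, lat 116.4710.
Field: lon ⌊52.7352/20⌋ = 2 → C; lat ⌊116.4710/10⌋ = 11 → L.
Square: lon ⌊12.7352/2⌋ = 6; lat ⌊6.4710/1⌋ = 6.
Subsquare: lon ⌊0.7352/0.0833333⌋ = 8 → i; lat ⌊0.4710/0.0416667⌋ = 11 → l.

CL66il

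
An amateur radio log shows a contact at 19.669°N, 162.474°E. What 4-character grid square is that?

RK19

Shift to the Maidenhead origin (180°W, 90°S): lon 342.47, lat 109.67.
Field: 342.47/20 → 17 → R, 109.67/10 → 10 → K; chars RK.
Square: 2.47/2 → 1, 9.67/1 → 9; chars 19.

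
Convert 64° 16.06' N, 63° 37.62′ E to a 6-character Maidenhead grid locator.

MP14tg

Shift to the Maidenhead origin (180°W, 90°S): lon 243.6270, lat 154.2677.
Field (20°×10°, letters A–R): lon ⌊243.6270/20⌋ = 12 → M; lat ⌊154.2677/10⌋ = 15 → P.
Square (2°×1°, digits 0–9): lon ⌊3.6270/2⌋ = 1; lat ⌊4.2677/1⌋ = 4.
Subsquare (5′×2.5′, letters a–x): lon ⌊1.6270/0.0833333⌋ = 19 → t; lat ⌊0.2677/0.0416667⌋ = 6 → g.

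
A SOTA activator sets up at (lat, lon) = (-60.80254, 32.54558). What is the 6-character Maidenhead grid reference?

KC69ge

Offset from 180°W / 90°S: lon 212.5456°, lat 29.1975°.
Field: 212.5456/20 → 10 → K, 29.1975/10 → 2 → C; chars KC.
Square: 12.5456/2 → 6, 9.1975/1 → 9; chars 69.
Subsquare: 0.5456/0.0833333 → 6 → g, 0.1975/0.0416667 → 4 → e; chars ge.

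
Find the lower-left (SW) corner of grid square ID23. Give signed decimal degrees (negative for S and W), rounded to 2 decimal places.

Field I=8, D=3: +8·20° lon, +3·10° lat → SW at lon -20°, lat -60°.
Square 2, 3: +2·2° lon, +3·1° lat → SW at lon -16°, lat -57°.
latitude -57.00, longitude -16.00.

-57.00, -16.00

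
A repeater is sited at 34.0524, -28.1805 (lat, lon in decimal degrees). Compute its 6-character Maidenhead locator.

HM54vb

Offset from 180°W / 90°S: lon 151.8195°, lat 124.0524°.
Field (20°×10°, letters A–R): lon ⌊151.8195/20⌋ = 7 → H; lat ⌊124.0524/10⌋ = 12 → M.
Square (2°×1°, digits 0–9): lon ⌊11.8195/2⌋ = 5; lat ⌊4.0524/1⌋ = 4.
Subsquare (5′×2.5′, letters a–x): lon ⌊1.8195/0.0833333⌋ = 21 → v; lat ⌊0.0524/0.0416667⌋ = 1 → b.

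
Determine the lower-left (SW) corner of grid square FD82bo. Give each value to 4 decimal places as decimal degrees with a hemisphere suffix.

57.4167° S, 63.9167° W

Field F=5, D=3: +5·20° lon, +3·10° lat → SW at lon -80°, lat -60°.
Square 8, 2: +8·2° lon, +2·1° lat → SW at lon -64°, lat -58°.
Subsquare b=1, o=14: +1·0.0833333° lon, +14·0.0416667° lat → SW at lon -63.9167°, lat -57.4167°.
latitude 57.4167° S, longitude 63.9167° W.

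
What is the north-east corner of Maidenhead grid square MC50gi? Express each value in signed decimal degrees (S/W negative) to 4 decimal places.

-69.6250, 70.5833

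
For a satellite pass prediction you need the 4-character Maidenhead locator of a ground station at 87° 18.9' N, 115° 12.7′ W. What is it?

Offset from 180°W / 90°S: lon 64.79°, lat 177.31°.
Field: lon ⌊64.79/20⌋ = 3 → D; lat ⌊177.31/10⌋ = 17 → R.
Square: lon ⌊4.79/2⌋ = 2; lat ⌊7.31/1⌋ = 7.

DR27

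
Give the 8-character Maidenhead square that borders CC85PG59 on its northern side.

CC85ph50

Latitude extended square 9; +1 → 10, wraps to 0, carry into subsquare.
Latitude subsquare g = 6; +1 → 7 = h.
The longitude characters are unchanged.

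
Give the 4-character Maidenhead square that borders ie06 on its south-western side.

Longitude square 0; −1 → -1, wraps to 9, carry into field.
Longitude field I = 8; −1 → 7 = H.
Latitude square 6; −1 → 5.

HE95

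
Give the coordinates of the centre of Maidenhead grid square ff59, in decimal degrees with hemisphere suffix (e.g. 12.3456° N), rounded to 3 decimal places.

30.500° S, 69.000° W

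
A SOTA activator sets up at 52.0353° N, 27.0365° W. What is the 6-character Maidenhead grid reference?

HO62la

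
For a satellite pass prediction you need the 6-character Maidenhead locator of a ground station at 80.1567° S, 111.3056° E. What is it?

Offset from 180°W / 90°S: lon 291.3056°, lat 9.8433°.
Field: 291.3056/20 → 14 → O, 9.8433/10 → 0 → A; chars OA.
Square: 11.3056/2 → 5, 9.8433/1 → 9; chars 59.
Subsquare: 1.3056/0.0833333 → 15 → p, 0.8433/0.0416667 → 20 → u; chars pu.

OA59pu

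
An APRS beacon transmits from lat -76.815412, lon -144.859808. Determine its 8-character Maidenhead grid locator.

Shift to the Maidenhead origin (180°W, 90°S): lon 35.14019, lat 13.18459.
Field: 35.14019/20 → 1 → B, 13.18459/10 → 1 → B; chars BB.
Square: 15.14019/2 → 7, 3.18459/1 → 3; chars 73.
Subsquare: 1.14019/0.0833333 → 13 → n, 0.18459/0.0416667 → 4 → e; chars ne.
Extended square: 0.05686/0.00833333 → 6, 0.01792/0.00416667 → 4; chars 64.

BB73ne64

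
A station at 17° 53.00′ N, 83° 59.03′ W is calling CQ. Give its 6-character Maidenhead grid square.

EK87av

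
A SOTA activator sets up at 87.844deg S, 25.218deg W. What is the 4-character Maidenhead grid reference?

HA72

Offset from 180°W / 90°S: lon 154.78°, lat 2.16°.
Field: 154.78/20 → 7 → H, 2.16/10 → 0 → A; chars HA.
Square: 14.78/2 → 7, 2.16/1 → 2; chars 72.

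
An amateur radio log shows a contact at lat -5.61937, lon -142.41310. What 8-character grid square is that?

BI84tj01

Offset from 180°W / 90°S: lon 37.58690°, lat 84.38063°.
Field (20°×10°, letters A–R): 37.58690/20 → 1 → B, 84.38063/10 → 8 → I; chars BI.
Square (2°×1°, digits 0–9): 17.58690/2 → 8, 4.38063/1 → 4; chars 84.
Subsquare (5′×2.5′, letters a–x): 1.58690/0.0833333 → 19 → t, 0.38063/0.0416667 → 9 → j; chars tj.
Extended square (30″×15″, digits 0–9): 0.00357/0.00833333 → 0, 0.00563/0.00416667 → 1; chars 01.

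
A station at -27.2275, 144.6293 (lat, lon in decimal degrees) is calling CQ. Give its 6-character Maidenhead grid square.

QG22hs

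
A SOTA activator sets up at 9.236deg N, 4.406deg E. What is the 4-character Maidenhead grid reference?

Add 180° to longitude and 90° to latitude: 184.41, 99.24.
Field: lon ⌊184.41/20⌋ = 9 → J; lat ⌊99.24/10⌋ = 9 → J.
Square: lon ⌊4.41/2⌋ = 2; lat ⌊9.24/1⌋ = 9.

JJ29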